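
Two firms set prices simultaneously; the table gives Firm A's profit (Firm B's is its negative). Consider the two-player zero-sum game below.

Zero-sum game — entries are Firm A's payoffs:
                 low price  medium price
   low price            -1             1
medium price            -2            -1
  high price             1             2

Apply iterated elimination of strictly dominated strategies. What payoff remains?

1

Column medium price is strictly dominated by low price for Firm B (-1<1, -2<-1, 1<2); eliminate medium price.
Row medium price is strictly dominated by row low price (-1>-2); eliminate medium price.
Row low price is strictly dominated by row high price (1>-1); eliminate low price.
Only (high price, low price) remains, with payoff 1.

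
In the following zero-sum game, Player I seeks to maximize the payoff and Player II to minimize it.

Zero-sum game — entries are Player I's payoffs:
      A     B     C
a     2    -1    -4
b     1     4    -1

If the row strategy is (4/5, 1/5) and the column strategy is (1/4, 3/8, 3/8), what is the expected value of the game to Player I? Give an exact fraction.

-33/40

Against (1/4, 3/8, 3/8), each row's expected payoff is a: -11/8; b: 11/8.
Taking the (4/5, 1/5)-weighted average: (4/5)·(-11/8) + (1/5)·(11/8) = -33/40.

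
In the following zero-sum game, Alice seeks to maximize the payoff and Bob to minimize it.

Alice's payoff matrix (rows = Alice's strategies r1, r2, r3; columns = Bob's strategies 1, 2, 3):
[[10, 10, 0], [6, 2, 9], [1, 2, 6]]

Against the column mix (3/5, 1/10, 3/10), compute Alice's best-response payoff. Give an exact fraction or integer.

r1: (10)·(3/5) + (10)·(1/10) + (0)·(3/10) = 7.
r2: (6)·(3/5) + (2)·(1/10) + (9)·(3/10) = 13/2.
r3: (1)·(3/5) + (2)·(1/10) + (6)·(3/10) = 13/5.
The best pure response is r1 with expected payoff 7.

7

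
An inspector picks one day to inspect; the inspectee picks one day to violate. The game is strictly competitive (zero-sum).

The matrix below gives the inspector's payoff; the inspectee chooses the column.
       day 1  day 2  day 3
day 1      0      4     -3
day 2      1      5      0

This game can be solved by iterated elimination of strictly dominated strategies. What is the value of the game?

0

Column day 2 is strictly dominated by day 1 for the inspectee (0<4, 1<5); eliminate day 2.
Column day 1 is strictly dominated by day 3 for the inspectee (-3<0, 0<1); eliminate day 1.
Row day 1 is strictly dominated by row day 2 (0>-3); eliminate day 1.
Only (day 2, day 3) remains, with payoff 0.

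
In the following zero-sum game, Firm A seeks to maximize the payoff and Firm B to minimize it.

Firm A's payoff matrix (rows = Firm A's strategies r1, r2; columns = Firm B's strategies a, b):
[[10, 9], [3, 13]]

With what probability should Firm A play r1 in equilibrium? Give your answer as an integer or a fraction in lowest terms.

Row minima are 9 and 3, so Firm A's maximin is 9; column maxima are 10 and 13, so Firm B's minimax is 10. These differ, so the equilibrium is in mixed strategies.
Let Firm A play r1 with probability p. Firm B is indifferent when 10p + 3(1−p) = 9p + 13(1−p), giving p = 10/11.

10/11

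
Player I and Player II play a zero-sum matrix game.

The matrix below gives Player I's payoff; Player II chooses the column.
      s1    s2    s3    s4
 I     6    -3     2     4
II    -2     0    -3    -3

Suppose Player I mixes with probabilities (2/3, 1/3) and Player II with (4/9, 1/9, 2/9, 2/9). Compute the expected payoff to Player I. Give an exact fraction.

46/27

Against (4/9, 1/9, 2/9, 2/9), each row's expected payoff is I: 11/3; II: -20/9.
Taking the (2/3, 1/3)-weighted average: (2/3)·(11/3) + (1/3)·(-20/9) = 46/27.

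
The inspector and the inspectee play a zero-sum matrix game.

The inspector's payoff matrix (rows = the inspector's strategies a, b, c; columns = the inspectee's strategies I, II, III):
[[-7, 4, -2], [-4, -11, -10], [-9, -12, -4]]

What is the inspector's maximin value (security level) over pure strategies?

The worst-case payoff for each row is a: -7, b: -11, c: -12.
The best of these is -7.

-7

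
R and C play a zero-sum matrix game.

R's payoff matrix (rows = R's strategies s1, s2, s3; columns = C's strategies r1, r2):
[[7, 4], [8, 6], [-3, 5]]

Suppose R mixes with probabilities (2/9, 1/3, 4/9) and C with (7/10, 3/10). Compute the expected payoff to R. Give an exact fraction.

32/9

Against (7/10, 3/10), each row's expected payoff is s1: 61/10; s2: 37/5; s3: -3/5.
Taking the (2/9, 1/3, 4/9)-weighted average: (2/9)·(61/10) + (1/3)·(37/5) + (4/9)·(-3/5) = 32/9.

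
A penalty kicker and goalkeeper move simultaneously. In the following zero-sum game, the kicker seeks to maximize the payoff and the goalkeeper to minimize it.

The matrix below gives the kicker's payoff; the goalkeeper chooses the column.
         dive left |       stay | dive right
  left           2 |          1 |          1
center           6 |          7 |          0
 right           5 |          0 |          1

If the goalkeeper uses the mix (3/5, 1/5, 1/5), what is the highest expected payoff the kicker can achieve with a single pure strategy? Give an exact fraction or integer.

5

left: (2)·(3/5) + (1)·(1/5) + (1)·(1/5) = 8/5.
center: (6)·(3/5) + (7)·(1/5) + (0)·(1/5) = 5.
right: (5)·(3/5) + (0)·(1/5) + (1)·(1/5) = 16/5.
The best pure response is center with expected payoff 5.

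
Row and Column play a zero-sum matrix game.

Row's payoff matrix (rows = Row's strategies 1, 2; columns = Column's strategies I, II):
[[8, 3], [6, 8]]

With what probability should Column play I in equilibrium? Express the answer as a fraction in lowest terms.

5/7

Row minima are 3 and 6, so Row's maximin is 6; column maxima are 8 and 8, so Column's minimax is 8. These differ, so the equilibrium is in mixed strategies.
Let Column play I with probability q. Row is indifferent when 8q + 3(1−q) = 6q + 8(1−q), giving q = 5/7.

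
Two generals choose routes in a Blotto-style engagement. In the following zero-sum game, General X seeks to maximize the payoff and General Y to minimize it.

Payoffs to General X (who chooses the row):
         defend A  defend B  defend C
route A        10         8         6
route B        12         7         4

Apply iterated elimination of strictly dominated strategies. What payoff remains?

6

Column defend B is strictly dominated by defend C for General Y (6<8, 4<7); eliminate defend B.
Column defend A is strictly dominated by defend C for General Y (6<10, 4<12); eliminate defend A.
Row route B is strictly dominated by row route A (6>4); eliminate route B.
Only (route A, defend C) remains, with payoff 6.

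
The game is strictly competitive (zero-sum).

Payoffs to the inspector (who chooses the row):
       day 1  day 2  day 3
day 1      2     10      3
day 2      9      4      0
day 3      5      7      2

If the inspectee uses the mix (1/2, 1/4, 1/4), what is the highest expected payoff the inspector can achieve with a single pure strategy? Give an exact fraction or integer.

day 1: (2)·(1/2) + (10)·(1/4) + (3)·(1/4) = 17/4.
day 2: (9)·(1/2) + (4)·(1/4) + (0)·(1/4) = 11/2.
day 3: (5)·(1/2) + (7)·(1/4) + (2)·(1/4) = 19/4.
The best pure response is day 2 with expected payoff 11/2.

11/2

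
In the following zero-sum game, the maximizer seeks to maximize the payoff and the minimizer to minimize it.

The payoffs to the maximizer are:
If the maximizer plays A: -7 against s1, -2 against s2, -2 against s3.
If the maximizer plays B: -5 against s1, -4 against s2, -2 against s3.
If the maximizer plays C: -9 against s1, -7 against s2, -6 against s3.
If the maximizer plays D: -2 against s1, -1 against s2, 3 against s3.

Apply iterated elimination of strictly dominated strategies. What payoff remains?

-2

Row B is strictly dominated by row D (-2>-5, -1>-4, 3>-2); eliminate B.
Column s3 is strictly dominated by s1 for the minimizer (-7<-2, -9<-6, -2<3); eliminate s3.
Column s2 is strictly dominated by s1 for the minimizer (-7<-2, -9<-7, -2<-1); eliminate s2.
Row C is strictly dominated by row A (-7>-9); eliminate C.
Row A is strictly dominated by row D (-2>-7); eliminate A.
Only (D, s1) remains, with payoff -2.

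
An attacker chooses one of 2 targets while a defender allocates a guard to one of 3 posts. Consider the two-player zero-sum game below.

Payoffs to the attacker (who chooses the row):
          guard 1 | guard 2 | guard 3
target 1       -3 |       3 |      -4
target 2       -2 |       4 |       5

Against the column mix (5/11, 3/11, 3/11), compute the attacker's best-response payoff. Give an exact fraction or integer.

target 1: (-3)·(5/11) + (3)·(3/11) + (-4)·(3/11) = -18/11.
target 2: (-2)·(5/11) + (4)·(3/11) + (5)·(3/11) = 17/11.
The best pure response is target 2 with expected payoff 17/11.

17/11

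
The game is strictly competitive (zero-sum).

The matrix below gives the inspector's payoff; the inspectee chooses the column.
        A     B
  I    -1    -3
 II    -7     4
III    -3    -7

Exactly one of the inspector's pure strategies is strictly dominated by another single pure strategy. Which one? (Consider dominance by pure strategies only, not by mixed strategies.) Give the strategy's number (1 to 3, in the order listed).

Compare III with I: -1 > -3, -3 > -7.
So I strictly dominates III for the inspector; III is strictly dominated.

3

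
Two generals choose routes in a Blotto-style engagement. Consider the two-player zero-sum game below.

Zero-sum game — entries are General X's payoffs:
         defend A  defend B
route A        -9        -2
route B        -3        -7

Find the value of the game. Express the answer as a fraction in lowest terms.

-57/11

Row minima are -9 and -7, so General X's maximin is -7; column maxima are -3 and -2, so General Y's minimax is -3. These differ, so the equilibrium is in mixed strategies.
Let General X play route A with probability p. General Y is indifferent when −9p − 3(1−p) = −2p − 7(1−p), giving p = 4/11.
Let General Y play defend A with probability q. General X is indifferent when −9q − 2(1−q) = −3q − 7(1−q), giving q = 5/11.
The value is -9·(5/11) + (-2)·(6/11) = -57/11.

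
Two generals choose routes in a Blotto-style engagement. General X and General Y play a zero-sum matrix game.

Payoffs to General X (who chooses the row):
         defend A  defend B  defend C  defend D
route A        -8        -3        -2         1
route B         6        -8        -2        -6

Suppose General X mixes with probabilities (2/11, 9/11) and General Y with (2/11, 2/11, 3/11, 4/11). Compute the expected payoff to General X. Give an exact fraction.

-354/121

Against (2/11, 2/11, 3/11, 4/11), each row's expected payoff is route A: -24/11; route B: -34/11.
Taking the (2/11, 9/11)-weighted average: (2/11)·(-24/11) + (9/11)·(-34/11) = -354/121.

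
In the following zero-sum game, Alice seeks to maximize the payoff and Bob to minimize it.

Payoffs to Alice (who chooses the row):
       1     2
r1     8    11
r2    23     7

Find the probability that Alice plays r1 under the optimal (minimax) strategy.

Row minima are 8 and 7, so Alice's maximin is 8; column maxima are 23 and 11, so Bob's minimax is 11. These differ, so the equilibrium is in mixed strategies.
Let Alice play r1 with probability p. Bob is indifferent when 8p + 23(1−p) = 11p + 7(1−p), giving p = 16/19.

16/19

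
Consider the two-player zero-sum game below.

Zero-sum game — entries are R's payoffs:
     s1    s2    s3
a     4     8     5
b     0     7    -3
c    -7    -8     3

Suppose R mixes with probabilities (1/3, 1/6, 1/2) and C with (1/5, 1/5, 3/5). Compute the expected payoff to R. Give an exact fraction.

17/15

Against (1/5, 1/5, 3/5), each row's expected payoff is a: 27/5; b: -2/5; c: -6/5.
Taking the (1/3, 1/6, 1/2)-weighted average: (1/3)·(27/5) + (1/6)·(-2/5) + (1/2)·(-6/5) = 17/15.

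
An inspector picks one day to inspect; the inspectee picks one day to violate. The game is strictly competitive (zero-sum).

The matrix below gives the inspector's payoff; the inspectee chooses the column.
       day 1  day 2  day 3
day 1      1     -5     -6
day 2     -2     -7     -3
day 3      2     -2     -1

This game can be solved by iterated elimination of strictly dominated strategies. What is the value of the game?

-2

Row day 1 is strictly dominated by row day 3 (2>1, -2>-5, -1>-6); eliminate day 1.
Column day 1 is strictly dominated by day 2 for the inspectee (-7<-2, -2<2); eliminate day 1.
Row day 2 is strictly dominated by row day 3 (-2>-7, -1>-3); eliminate day 2.
Column day 3 is strictly dominated by day 2 for the inspectee (-2<-1); eliminate day 3.
Only (day 3, day 2) remains, with payoff -2.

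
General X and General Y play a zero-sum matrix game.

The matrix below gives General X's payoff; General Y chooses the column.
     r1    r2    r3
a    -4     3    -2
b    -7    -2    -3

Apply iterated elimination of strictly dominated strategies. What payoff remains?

Column r3 is strictly dominated by r1 for General Y (-4<-2, -7<-3); eliminate r3.
Row b is strictly dominated by row a (-4>-7, 3>-2); eliminate b.
Column r2 is strictly dominated by r1 for General Y (-4<3); eliminate r2.
Only (a, r1) remains, with payoff -4.

-4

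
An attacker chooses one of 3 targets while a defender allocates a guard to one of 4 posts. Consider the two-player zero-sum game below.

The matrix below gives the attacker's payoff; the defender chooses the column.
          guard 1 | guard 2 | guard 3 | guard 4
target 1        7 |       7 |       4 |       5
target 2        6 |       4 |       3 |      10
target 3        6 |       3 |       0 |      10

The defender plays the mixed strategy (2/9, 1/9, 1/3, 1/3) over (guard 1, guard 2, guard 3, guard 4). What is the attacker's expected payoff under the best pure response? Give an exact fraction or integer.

target 1: (7)·(2/9) + (7)·(1/9) + (4)·(1/3) + (5)·(1/3) = 16/3.
target 2: (6)·(2/9) + (4)·(1/9) + (3)·(1/3) + (10)·(1/3) = 55/9.
target 3: (6)·(2/9) + (3)·(1/9) + (0)·(1/3) + (10)·(1/3) = 5.
The best pure response is target 2 with expected payoff 55/9.

55/9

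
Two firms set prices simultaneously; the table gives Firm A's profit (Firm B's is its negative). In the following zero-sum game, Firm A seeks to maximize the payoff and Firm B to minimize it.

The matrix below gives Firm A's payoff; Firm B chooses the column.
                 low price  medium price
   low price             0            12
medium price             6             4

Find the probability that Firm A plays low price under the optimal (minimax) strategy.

Row minima are 0 and 4, so Firm A's maximin is 4; column maxima are 6 and 12, so Firm B's minimax is 6. These differ, so the equilibrium is in mixed strategies.
Let Firm A play low price with probability p. Firm B is indifferent when 6(1−p) = 12p + 4(1−p), giving p = 1/7.

1/7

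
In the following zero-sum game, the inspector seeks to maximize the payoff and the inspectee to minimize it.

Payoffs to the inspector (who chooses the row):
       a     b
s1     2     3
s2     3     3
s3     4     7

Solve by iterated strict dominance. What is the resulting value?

4

Row s2 is strictly dominated by row s3 (4>3, 7>3); eliminate s2.
Column b is strictly dominated by a for the inspectee (2<3, 4<7); eliminate b.
Row s1 is strictly dominated by row s3 (4>2); eliminate s1.
Only (s3, a) remains, with payoff 4.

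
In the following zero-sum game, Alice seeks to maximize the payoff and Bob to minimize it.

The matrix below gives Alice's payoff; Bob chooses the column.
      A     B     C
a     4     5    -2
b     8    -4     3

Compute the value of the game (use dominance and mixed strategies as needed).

1/2

Column A is strictly dominated by C for Bob (it gives Alice more in every row).
The remaining 2×2 game on (a, b) × (B, C) has no saddle point. Let Alice play a with probability p; indifference gives 5p − 4(1−p) = −2p + 3(1−p), so p = 1/2.
Similarly Bob's optimal q on B is 5/14, and the value is 5·(5/14) + (-2)·(9/14) = 1/2.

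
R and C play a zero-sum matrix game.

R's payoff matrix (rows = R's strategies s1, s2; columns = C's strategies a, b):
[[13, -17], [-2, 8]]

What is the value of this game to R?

7/4

Row minima are -17 and -2, so R's maximin is -2; column maxima are 13 and 8, so C's minimax is 8. These differ, so the equilibrium is in mixed strategies.
Let R play s1 with probability p. C is indifferent when 13p − 2(1−p) = −17p + 8(1−p), giving p = 1/4.
Let C play a with probability q. R is indifferent when 13q − 17(1−q) = −2q + 8(1−q), giving q = 5/8.
The value is 13·(5/8) + (-17)·(3/8) = 7/4.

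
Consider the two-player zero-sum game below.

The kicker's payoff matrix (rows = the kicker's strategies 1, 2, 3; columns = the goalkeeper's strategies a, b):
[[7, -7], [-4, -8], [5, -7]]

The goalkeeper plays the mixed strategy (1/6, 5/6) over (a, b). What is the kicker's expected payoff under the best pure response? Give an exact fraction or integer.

-14/3

1: (7)·(1/6) + (-7)·(5/6) = -14/3.
2: (-4)·(1/6) + (-8)·(5/6) = -22/3.
3: (5)·(1/6) + (-7)·(5/6) = -5.
The best pure response is 1 with expected payoff -14/3.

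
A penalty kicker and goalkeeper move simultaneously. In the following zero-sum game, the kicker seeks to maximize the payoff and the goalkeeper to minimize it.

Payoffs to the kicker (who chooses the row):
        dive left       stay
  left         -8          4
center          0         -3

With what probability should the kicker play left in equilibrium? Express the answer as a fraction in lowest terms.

1/5

Row minima are -8 and -3, so the kicker's maximin is -3; column maxima are 0 and 4, so the goalkeeper's minimax is 0. These differ, so the equilibrium is in mixed strategies.
Let the kicker play left with probability p. The goalkeeper is indifferent when −8p = 4p − 3(1−p), giving p = 1/5.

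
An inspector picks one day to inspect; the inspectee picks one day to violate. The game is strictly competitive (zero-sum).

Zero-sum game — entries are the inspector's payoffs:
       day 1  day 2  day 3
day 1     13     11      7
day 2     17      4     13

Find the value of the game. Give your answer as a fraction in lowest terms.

115/13

Column day 1 is strictly dominated by day 3 for the inspectee (it gives the inspector more in every row).
The remaining 2×2 game on (day 1, day 2) × (day 2, day 3) has no saddle point. Let the inspector play day 1 with probability p; indifference gives 11p + 4(1−p) = 7p + 13(1−p), so p = 9/13.
Similarly the inspectee's optimal q on day 2 is 6/13, and the value is 11·(6/13) + (7)·(7/13) = 115/13.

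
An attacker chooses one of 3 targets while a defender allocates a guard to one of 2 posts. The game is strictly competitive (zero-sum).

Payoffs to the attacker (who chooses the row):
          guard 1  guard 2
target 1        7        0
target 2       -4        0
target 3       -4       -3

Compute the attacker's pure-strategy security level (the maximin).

The worst-case payoff for each row is target 1: 0, target 2: -4, target 3: -4.
The best of these is 0.

0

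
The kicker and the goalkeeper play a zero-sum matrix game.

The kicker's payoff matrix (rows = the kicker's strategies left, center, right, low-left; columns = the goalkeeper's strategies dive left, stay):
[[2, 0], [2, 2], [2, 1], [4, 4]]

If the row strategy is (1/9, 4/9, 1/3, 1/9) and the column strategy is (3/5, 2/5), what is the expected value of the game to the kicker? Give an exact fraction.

2

Against (3/5, 2/5), each row's expected payoff is left: 6/5; center: 2; right: 8/5; low-left: 4.
Taking the (1/9, 4/9, 1/3, 1/9)-weighted average: (1/9)·(6/5) + (4/9)·(2) + (1/3)·(8/5) + (1/9)·(4) = 2.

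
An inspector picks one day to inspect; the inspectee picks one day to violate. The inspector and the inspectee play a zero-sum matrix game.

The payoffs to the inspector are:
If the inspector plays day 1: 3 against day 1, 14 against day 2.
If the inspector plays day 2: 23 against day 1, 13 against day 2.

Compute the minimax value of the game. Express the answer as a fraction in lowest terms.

283/21

Row minima are 3 and 13, so the inspector's maximin is 13; column maxima are 23 and 14, so the inspectee's minimax is 14. These differ, so the equilibrium is in mixed strategies.
Let the inspector play day 1 with probability p. The inspectee is indifferent when 3p + 23(1−p) = 14p + 13(1−p), giving p = 10/21.
Let the inspectee play day 1 with probability q. The inspector is indifferent when 3q + 14(1−q) = 23q + 13(1−q), giving q = 1/21.
The value is 3·(1/21) + (14)·(20/21) = 283/21.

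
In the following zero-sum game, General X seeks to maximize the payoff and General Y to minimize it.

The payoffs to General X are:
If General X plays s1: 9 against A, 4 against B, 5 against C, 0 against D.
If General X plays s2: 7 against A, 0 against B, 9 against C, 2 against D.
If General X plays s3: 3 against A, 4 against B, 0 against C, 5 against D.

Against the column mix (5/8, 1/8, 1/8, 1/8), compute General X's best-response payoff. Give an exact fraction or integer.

27/4

s1: (9)·(5/8) + (4)·(1/8) + (5)·(1/8) + (0)·(1/8) = 27/4.
s2: (7)·(5/8) + (0)·(1/8) + (9)·(1/8) + (2)·(1/8) = 23/4.
s3: (3)·(5/8) + (4)·(1/8) + (0)·(1/8) + (5)·(1/8) = 3.
The best pure response is s1 with expected payoff 27/4.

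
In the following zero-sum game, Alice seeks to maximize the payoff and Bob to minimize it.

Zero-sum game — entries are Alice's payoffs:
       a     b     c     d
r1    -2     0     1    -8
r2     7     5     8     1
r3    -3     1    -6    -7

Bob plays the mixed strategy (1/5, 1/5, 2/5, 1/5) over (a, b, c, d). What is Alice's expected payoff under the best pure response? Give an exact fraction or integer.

29/5

r1: (-2)·(1/5) + (0)·(1/5) + (1)·(2/5) + (-8)·(1/5) = -8/5.
r2: (7)·(1/5) + (5)·(1/5) + (8)·(2/5) + (1)·(1/5) = 29/5.
r3: (-3)·(1/5) + (1)·(1/5) + (-6)·(2/5) + (-7)·(1/5) = -21/5.
The best pure response is r2 with expected payoff 29/5.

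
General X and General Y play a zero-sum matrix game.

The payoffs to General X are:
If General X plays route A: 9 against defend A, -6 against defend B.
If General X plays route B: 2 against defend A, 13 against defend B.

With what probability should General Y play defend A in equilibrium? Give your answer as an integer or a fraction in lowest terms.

Row minima are -6 and 2, so General X's maximin is 2; column maxima are 9 and 13, so General Y's minimax is 9. These differ, so the equilibrium is in mixed strategies.
Let General Y play defend A with probability q. General X is indifferent when 9q − 6(1−q) = 2q + 13(1−q), giving q = 19/26.

19/26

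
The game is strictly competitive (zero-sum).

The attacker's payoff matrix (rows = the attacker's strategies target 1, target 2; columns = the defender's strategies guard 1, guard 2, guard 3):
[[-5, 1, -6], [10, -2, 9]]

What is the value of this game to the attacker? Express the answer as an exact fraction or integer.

Column guard 1 is strictly dominated by guard 3 for the defender (it gives the attacker more in every row).
The remaining 2×2 game on (target 1, target 2) × (guard 2, guard 3) has no saddle point. Let the attacker play target 1 with probability p; indifference gives p − 2(1−p) = −6p + 9(1−p), so p = 11/18.
Similarly the defender's optimal q on guard 2 is 5/6, and the value is 1·(5/6) + (-6)·(1/6) = -1/6.

-1/6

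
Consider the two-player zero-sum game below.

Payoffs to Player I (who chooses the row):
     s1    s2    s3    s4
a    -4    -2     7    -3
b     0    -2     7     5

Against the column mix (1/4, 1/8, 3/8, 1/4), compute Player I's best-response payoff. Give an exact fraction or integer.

a: (-4)·(1/4) + (-2)·(1/8) + (7)·(3/8) + (-3)·(1/4) = 5/8.
b: (0)·(1/4) + (-2)·(1/8) + (7)·(3/8) + (5)·(1/4) = 29/8.
The best pure response is b with expected payoff 29/8.

29/8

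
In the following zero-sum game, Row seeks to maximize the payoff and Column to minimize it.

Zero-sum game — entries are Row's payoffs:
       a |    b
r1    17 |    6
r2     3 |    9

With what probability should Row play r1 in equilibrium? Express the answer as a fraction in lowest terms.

6/17

Row minima are 6 and 3, so Row's maximin is 6; column maxima are 17 and 9, so Column's minimax is 9. These differ, so the equilibrium is in mixed strategies.
Let Row play r1 with probability p. Column is indifferent when 17p + 3(1−p) = 6p + 9(1−p), giving p = 6/17.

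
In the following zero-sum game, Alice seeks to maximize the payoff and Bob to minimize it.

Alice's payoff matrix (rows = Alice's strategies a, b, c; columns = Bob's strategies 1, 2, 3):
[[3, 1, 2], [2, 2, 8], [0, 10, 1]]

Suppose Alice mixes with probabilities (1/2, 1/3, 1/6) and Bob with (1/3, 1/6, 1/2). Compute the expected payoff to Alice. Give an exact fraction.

Against (1/3, 1/6, 1/2), each row's expected payoff is a: 13/6; b: 5; c: 13/6.
Taking the (1/2, 1/3, 1/6)-weighted average: (1/2)·(13/6) + (1/3)·(5) + (1/6)·(13/6) = 28/9.

28/9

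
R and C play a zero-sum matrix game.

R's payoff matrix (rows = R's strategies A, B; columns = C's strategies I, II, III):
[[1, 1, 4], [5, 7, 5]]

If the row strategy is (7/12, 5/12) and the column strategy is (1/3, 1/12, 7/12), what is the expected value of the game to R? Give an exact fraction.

541/144

Against (1/3, 1/12, 7/12), each row's expected payoff is A: 11/4; B: 31/6.
Taking the (7/12, 5/12)-weighted average: (7/12)·(11/4) + (5/12)·(31/6) = 541/144.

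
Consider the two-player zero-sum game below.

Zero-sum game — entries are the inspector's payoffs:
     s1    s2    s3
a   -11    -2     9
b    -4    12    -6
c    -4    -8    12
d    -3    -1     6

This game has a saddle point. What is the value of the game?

-3

Row minima: -11, -6, -8, -3 → the inspector's maximin is -3.
Column maxima: -3, 12, 12 → the inspectee's minimax is -3.
They coincide at (d, s1), so the value is -3.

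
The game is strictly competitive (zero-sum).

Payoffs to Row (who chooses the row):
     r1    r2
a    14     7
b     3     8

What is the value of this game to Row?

Row minima are 7 and 3, so Row's maximin is 7; column maxima are 14 and 8, so Column's minimax is 8. These differ, so the equilibrium is in mixed strategies.
Let Row play a with probability p. Column is indifferent when 14p + 3(1−p) = 7p + 8(1−p), giving p = 5/12.
Let Column play r1 with probability q. Row is indifferent when 14q + 7(1−q) = 3q + 8(1−q), giving q = 1/12.
The value is 14·(1/12) + (7)·(11/12) = 91/12.

91/12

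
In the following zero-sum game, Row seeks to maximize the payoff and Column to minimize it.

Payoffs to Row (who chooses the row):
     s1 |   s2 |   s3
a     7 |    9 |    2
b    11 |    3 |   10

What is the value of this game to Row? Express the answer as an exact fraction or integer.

6

Column s1 is strictly dominated by s3 for Column (it gives Row more in every row).
The remaining 2×2 game on (a, b) × (s2, s3) has no saddle point. Let Row play a with probability p; indifference gives 9p + 3(1−p) = 2p + 10(1−p), so p = 1/2.
Similarly Column's optimal q on s2 is 4/7, and the value is 9·(4/7) + (2)·(3/7) = 6.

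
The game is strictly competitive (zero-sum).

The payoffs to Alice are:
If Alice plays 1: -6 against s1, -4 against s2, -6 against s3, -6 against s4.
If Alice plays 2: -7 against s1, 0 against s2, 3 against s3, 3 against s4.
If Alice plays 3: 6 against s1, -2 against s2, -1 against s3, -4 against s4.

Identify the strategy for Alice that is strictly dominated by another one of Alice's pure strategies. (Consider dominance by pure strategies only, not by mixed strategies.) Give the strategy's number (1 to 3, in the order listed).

Compare 1 with 3: 6 > -6, -2 > -4, -1 > -6, -4 > -6.
So 3 strictly dominates 1 for Alice; 1 is strictly dominated.

1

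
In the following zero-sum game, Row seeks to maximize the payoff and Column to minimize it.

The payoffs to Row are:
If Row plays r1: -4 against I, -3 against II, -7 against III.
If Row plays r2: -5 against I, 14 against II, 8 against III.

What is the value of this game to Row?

-67/16

Column II is strictly dominated by III for Column (it gives Row more in every row).
The remaining 2×2 game on (r1, r2) × (I, III) has no saddle point. Let Row play r1 with probability p; indifference gives −4p − 5(1−p) = −7p + 8(1−p), so p = 13/16.
Similarly Column's optimal q on I is 15/16, and the value is -4·(15/16) + (-7)·(1/16) = -67/16.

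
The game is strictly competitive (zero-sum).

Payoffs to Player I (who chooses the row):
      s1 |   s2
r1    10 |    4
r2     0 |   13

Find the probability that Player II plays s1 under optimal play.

9/19

Row minima are 4 and 0, so Player I's maximin is 4; column maxima are 10 and 13, so Player II's minimax is 10. These differ, so the equilibrium is in mixed strategies.
Let Player II play s1 with probability q. Player I is indifferent when 10q + 4(1−q) = 13(1−q), giving q = 9/19.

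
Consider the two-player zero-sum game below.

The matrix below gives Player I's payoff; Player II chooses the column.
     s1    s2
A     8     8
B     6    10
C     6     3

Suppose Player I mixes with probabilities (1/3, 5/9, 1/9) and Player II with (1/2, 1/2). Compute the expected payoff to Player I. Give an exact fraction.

Against (1/2, 1/2), each row's expected payoff is A: 8; B: 8; C: 9/2.
Taking the (1/3, 5/9, 1/9)-weighted average: (1/3)·(8) + (5/9)·(8) + (1/9)·(9/2) = 137/18.

137/18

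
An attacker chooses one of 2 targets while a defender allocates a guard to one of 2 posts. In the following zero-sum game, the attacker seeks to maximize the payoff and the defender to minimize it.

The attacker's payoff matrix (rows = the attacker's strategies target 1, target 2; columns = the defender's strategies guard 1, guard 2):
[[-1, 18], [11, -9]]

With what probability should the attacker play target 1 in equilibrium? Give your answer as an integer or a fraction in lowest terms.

20/39

Row minima are -1 and -9, so the attacker's maximin is -1; column maxima are 11 and 18, so the defender's minimax is 11. These differ, so the equilibrium is in mixed strategies.
Let the attacker play target 1 with probability p. The defender is indifferent when −p + 11(1−p) = 18p − 9(1−p), giving p = 20/39.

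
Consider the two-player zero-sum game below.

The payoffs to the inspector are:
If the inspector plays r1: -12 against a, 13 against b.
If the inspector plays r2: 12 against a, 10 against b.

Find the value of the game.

Row minima are -12 and 10, so the inspector's maximin is 10; column maxima are 12 and 13, so the inspectee's minimax is 12. These differ, so the equilibrium is in mixed strategies.
Let the inspector play r1 with probability p. The inspectee is indifferent when −12p + 12(1−p) = 13p + 10(1−p), giving p = 2/27.
Let the inspectee play a with probability q. The inspector is indifferent when −12q + 13(1−q) = 12q + 10(1−q), giving q = 1/9.
The value is -12·(1/9) + (13)·(8/9) = 92/9.

92/9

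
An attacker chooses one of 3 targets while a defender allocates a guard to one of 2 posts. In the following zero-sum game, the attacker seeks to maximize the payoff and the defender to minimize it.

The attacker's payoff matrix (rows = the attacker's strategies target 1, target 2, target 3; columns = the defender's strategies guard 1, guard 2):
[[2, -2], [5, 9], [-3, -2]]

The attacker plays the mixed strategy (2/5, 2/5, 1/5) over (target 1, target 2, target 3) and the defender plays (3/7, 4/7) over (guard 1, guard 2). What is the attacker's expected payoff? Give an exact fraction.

Against (3/7, 4/7), each row's expected payoff is target 1: -2/7; target 2: 51/7; target 3: -17/7.
Taking the (2/5, 2/5, 1/5)-weighted average: (2/5)·(-2/7) + (2/5)·(51/7) + (1/5)·(-17/7) = 81/35.

81/35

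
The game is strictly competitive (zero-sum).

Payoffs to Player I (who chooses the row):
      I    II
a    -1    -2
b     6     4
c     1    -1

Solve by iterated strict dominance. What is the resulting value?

4

Column I is strictly dominated by II for Player II (-2<-1, 4<6, -1<1); eliminate I.
Row c is strictly dominated by row b (4>-1); eliminate c.
Row a is strictly dominated by row b (4>-2); eliminate a.
Only (b, II) remains, with payoff 4.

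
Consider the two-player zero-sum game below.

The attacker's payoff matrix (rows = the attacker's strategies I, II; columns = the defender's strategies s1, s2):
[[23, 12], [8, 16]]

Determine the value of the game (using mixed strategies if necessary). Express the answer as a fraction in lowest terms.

272/19

Row minima are 12 and 8, so the attacker's maximin is 12; column maxima are 23 and 16, so the defender's minimax is 16. These differ, so the equilibrium is in mixed strategies.
Let the attacker play I with probability p. The defender is indifferent when 23p + 8(1−p) = 12p + 16(1−p), giving p = 8/19.
Let the defender play s1 with probability q. The attacker is indifferent when 23q + 12(1−q) = 8q + 16(1−q), giving q = 4/19.
The value is 23·(4/19) + (12)·(15/19) = 272/19.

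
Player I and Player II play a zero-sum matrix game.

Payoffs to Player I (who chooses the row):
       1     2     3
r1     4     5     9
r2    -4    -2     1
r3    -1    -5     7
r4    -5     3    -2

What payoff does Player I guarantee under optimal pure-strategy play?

4

Row minima: 4, -4, -5, -5 → Player I's maximin is 4.
Column maxima: 4, 5, 9 → Player II's minimax is 4.
They coincide at (r1, 1), so the value is 4.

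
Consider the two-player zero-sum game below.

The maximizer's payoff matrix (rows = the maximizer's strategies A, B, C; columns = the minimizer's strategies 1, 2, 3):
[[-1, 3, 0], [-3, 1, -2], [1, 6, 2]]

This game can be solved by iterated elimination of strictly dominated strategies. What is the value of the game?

Column 2 is strictly dominated by 1 for the minimizer (-1<3, -3<1, 1<6); eliminate 2.
Column 3 is strictly dominated by 1 for the minimizer (-1<0, -3<-2, 1<2); eliminate 3.
Row B is strictly dominated by row A (-1>-3); eliminate B.
Row A is strictly dominated by row C (1>-1); eliminate A.
Only (C, 1) remains, with payoff 1.

1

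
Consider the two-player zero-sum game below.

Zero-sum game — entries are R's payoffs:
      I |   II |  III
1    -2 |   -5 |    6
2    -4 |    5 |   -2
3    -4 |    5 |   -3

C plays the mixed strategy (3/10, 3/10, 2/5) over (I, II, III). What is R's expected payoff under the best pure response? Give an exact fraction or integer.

3/10

1: (-2)·(3/10) + (-5)·(3/10) + (6)·(2/5) = 3/10.
2: (-4)·(3/10) + (5)·(3/10) + (-2)·(2/5) = -1/2.
3: (-4)·(3/10) + (5)·(3/10) + (-3)·(2/5) = -9/10.
The best pure response is 1 with expected payoff 3/10.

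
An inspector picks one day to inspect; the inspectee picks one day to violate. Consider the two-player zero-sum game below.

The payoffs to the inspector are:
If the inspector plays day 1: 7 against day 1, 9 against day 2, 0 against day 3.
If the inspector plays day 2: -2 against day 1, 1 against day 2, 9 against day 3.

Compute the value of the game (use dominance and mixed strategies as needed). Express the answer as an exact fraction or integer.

Column day 2 is strictly dominated by day 1 for the inspectee (it gives the inspector more in every row).
The remaining 2×2 game on (day 1, day 2) × (day 1, day 3) has no saddle point. Let the inspector play day 1 with probability p; indifference gives 7p − 2(1−p) = 9(1−p), so p = 11/18.
Similarly the inspectee's optimal q on day 1 is 1/2, and the value is 7·(1/2) + (0)·(1/2) = 7/2.

7/2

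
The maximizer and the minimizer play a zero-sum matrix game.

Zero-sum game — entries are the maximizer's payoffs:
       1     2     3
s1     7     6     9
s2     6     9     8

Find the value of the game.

Column 3 is strictly dominated by 1 for the minimizer (it gives the maximizer more in every row).
The remaining 2×2 game on (s1, s2) × (1, 2) has no saddle point. Let the maximizer play s1 with probability p; indifference gives 7p + 6(1−p) = 6p + 9(1−p), so p = 3/4.
Similarly the minimizer's optimal q on 1 is 3/4, and the value is 7·(3/4) + (6)·(1/4) = 27/4.

27/4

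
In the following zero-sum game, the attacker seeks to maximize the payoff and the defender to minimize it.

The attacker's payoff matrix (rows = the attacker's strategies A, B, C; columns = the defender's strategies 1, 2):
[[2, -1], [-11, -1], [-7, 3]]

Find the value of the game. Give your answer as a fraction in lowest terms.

-1/13

Row B is strictly dominated by row C, so the attacker never plays it.
The remaining 2×2 game on (A, C) × (1, 2) has no saddle point. Let the attacker play A with probability p; indifference gives 2p − 7(1−p) = −p + 3(1−p), so p = 10/13.
Similarly the defender's optimal q on 1 is 4/13, and the value is 2·(4/13) + (-1)·(9/13) = -1/13.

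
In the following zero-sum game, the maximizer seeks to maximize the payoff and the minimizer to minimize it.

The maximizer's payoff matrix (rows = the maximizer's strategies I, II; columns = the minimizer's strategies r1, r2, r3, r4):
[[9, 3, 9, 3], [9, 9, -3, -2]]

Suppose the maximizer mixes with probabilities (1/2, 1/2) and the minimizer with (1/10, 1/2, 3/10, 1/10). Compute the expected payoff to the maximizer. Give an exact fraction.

Against (1/10, 1/2, 3/10, 1/10), each row's expected payoff is I: 27/5; II: 43/10.
Taking the (1/2, 1/2)-weighted average: (1/2)·(27/5) + (1/2)·(43/10) = 97/20.

97/20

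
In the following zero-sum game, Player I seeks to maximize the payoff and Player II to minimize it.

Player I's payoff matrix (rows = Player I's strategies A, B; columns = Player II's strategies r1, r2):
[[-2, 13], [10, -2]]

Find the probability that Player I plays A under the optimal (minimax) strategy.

Row minima are -2 and -2, so Player I's maximin is -2; column maxima are 10 and 13, so Player II's minimax is 10. These differ, so the equilibrium is in mixed strategies.
Let Player I play A with probability p. Player II is indifferent when −2p + 10(1−p) = 13p − 2(1−p), giving p = 4/9.

4/9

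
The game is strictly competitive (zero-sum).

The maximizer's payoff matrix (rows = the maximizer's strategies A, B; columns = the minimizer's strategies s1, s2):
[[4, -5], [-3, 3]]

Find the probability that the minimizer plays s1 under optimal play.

Row minima are -5 and -3, so the maximizer's maximin is -3; column maxima are 4 and 3, so the minimizer's minimax is 3. These differ, so the equilibrium is in mixed strategies.
Let the minimizer play s1 with probability q. The maximizer is indifferent when 4q − 5(1−q) = −3q + 3(1−q), giving q = 8/15.

8/15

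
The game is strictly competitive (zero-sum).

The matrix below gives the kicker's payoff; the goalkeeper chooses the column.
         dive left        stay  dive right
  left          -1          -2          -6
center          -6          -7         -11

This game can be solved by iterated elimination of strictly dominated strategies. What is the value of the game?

-6

Column stay is strictly dominated by dive right for the goalkeeper (-6<-2, -11<-7); eliminate stay.
Column dive left is strictly dominated by dive right for the goalkeeper (-6<-1, -11<-6); eliminate dive left.
Row center is strictly dominated by row left (-6>-11); eliminate center.
Only (left, dive right) remains, with payoff -6.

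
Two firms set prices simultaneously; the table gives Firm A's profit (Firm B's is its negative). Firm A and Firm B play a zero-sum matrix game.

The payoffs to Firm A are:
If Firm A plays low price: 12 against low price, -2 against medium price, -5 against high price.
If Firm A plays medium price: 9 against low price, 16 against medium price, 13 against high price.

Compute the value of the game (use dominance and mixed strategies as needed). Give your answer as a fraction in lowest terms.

67/7

Column medium price is strictly dominated by high price for Firm B (it gives Firm A more in every row).
The remaining 2×2 game on (low price, medium price) × (low price, high price) has no saddle point. Let Firm A play low price with probability p; indifference gives 12p + 9(1−p) = −5p + 13(1−p), so p = 4/21.
Similarly Firm B's optimal q on low price is 6/7, and the value is 12·(6/7) + (-5)·(1/7) = 67/7.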